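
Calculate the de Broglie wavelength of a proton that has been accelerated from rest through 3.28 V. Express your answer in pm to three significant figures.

λ = 15.8 pm

KE = eV = 1.602 × 10⁻¹⁹ × 3.280 = 5.255 × 10⁻¹⁹ J.
p = √(2mKE) = √(2 × 1.673 × 10⁻²⁷ × 5.255 × 10⁻¹⁹) = 4.193 × 10⁻²³ kg·m/s.
λ = h/p = 6.626 × 10⁻³⁴ / 4.193 × 10⁻²³ = 1.58 × 10⁻¹¹ m = 15.8 pm.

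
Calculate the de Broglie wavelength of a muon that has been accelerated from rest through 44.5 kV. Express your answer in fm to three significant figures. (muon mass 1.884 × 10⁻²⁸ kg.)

λ = 404 fm

KE = eV = 1.602 × 10⁻¹⁹ × 4.450 × 10⁴ = 7.129 × 10⁻¹⁵ J.
p = √(2mKE) = √(2 × 1.884 × 10⁻²⁸ × 7.129 × 10⁻¹⁵) = 1.639 × 10⁻²¹ kg·m/s.
λ = h/p = 6.626 × 10⁻³⁴ / 1.639 × 10⁻²¹ = 4.04 × 10⁻¹³ m = 404 fm.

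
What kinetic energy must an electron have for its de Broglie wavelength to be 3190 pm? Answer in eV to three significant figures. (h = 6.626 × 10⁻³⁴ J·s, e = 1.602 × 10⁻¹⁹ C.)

KE = 0.148 eV

p = h/λ = 6.626 × 10⁻³⁴ / 3.190 × 10⁻⁹ = 2.077 × 10⁻²⁵ kg·m/s.
KE = p²/(2m) = (2.077 × 10⁻²⁵)² / (2 × 9.109 × 10⁻³¹) = 2.368 × 10⁻²⁰ J = 0.148 eV.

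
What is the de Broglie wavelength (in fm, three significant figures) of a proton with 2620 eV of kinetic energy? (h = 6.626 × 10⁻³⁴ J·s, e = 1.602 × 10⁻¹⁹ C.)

KE = 2620 eV = 4.197 × 10⁻¹⁶ J.
p = √(2mKE) = √(2 × 1.673 × 10⁻²⁷ × 4.197 × 10⁻¹⁶) = 1.185 × 10⁻²¹ kg·m/s.
λ = h/p = 6.626 × 10⁻³⁴ / 1.185 × 10⁻²¹ = 5.59 × 10⁻¹³ m = 559 fm.

λ = 559 fm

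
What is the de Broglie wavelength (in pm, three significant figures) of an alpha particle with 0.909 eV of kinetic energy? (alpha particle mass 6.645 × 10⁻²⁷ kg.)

KE = 0.909 eV = 1.456 × 10⁻¹⁹ J.
p = √(2mKE) = √(2 × 6.645 × 10⁻²⁷ × 1.456 × 10⁻¹⁹) = 4.399 × 10⁻²³ kg·m/s.
λ = h/p = 6.626 × 10⁻³⁴ / 4.399 × 10⁻²³ = 1.51 × 10⁻¹¹ m = 15.1 pm.

λ = 15.1 pm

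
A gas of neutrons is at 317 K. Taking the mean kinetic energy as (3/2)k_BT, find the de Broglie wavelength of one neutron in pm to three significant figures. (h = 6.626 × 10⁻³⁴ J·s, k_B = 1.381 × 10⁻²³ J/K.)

KE = (3/2)k_BT = 1.5 × 1.381 × 10⁻²³ × 317 = 6.567 × 10⁻²¹ J.
p = √(2mKE) = √(2 × 1.675 × 10⁻²⁷ × 6.567 × 10⁻²¹) = 4.690 × 10⁻²⁴ kg·m/s.
λ = h/p = 1.41 × 10⁻¹⁰ m = 141 pm.

λ = 141 pm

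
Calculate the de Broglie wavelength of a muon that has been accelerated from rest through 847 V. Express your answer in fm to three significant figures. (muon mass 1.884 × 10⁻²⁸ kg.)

λ = 2930 fm

KE = eV = 1.602 × 10⁻¹⁹ × 847.0 = 1.357 × 10⁻¹⁶ J.
p = √(2mKE) = √(2 × 1.884 × 10⁻²⁸ × 1.357 × 10⁻¹⁶) = 2.261 × 10⁻²² kg·m/s.
λ = h/p = 6.626 × 10⁻³⁴ / 2.261 × 10⁻²² = 2.93 × 10⁻¹² m = 2930 fm.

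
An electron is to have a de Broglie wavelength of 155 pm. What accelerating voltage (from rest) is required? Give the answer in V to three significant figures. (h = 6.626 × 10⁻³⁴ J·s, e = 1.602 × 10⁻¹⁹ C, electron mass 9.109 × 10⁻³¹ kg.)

p = h/λ = 6.626 × 10⁻³⁴ / 1.550 × 10⁻¹⁰ = 4.275 × 10⁻²⁴ kg·m/s.
KE = p²/(2m) = 1.003 × 10⁻¹⁷ J.
V = KE/e = 1.003 × 10⁻¹⁷ / (1.602 × 10⁻¹⁹) = 62.6 V.

V = 62.6 V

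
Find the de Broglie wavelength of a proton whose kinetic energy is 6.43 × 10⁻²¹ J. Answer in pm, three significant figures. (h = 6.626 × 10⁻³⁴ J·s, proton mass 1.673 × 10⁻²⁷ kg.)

λ = 143 pm

p = √(2mKE) = √(2 × 1.673 × 10⁻²⁷ × 6.430 × 10⁻²¹) = 4.638 × 10⁻²⁴ kg·m/s.
λ = h/p = 6.626 × 10⁻³⁴ / 4.638 × 10⁻²⁴ = 1.43 × 10⁻¹⁰ m = 143 pm.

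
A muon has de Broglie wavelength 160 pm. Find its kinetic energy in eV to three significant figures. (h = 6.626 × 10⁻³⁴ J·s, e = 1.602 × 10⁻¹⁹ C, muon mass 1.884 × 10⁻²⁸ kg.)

p = h/λ = 6.626 × 10⁻³⁴ / 1.600 × 10⁻¹⁰ = 4.141 × 10⁻²⁴ kg·m/s.
KE = p²/(2m) = (4.141 × 10⁻²⁴)² / (2 × 1.884 × 10⁻²⁸) = 4.551 × 10⁻²⁰ J = 0.284 eV.

KE = 0.284 eV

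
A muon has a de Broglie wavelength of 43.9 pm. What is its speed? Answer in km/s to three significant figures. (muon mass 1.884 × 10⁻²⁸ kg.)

v = 80.1 km/s

p = h/λ = 6.626 × 10⁻³⁴ / 4.390 × 10⁻¹¹ = 1.509 × 10⁻²³ kg·m/s.
v = p/m = 1.509 × 10⁻²³ / 1.884 × 10⁻²⁸ = 8.01 × 10⁴ m/s = 80.1 km/s.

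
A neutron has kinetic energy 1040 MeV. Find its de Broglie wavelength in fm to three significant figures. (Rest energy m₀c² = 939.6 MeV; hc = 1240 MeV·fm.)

Total energy E = KE + m₀c² = 1040 + 939.6 = 1979.6 MeV.
(pc)² = E² − (m₀c²)² = (1979.6)² − (939.6)² = 3.036 × 10⁶ MeV², so pc = 1742 MeV.
λ = hc/(pc) = 1240 MeV·fm / 1742 MeV = 0.712 fm.

λ = 0.712 fm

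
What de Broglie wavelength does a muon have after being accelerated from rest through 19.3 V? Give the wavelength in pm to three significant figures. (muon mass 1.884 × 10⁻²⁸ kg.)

KE = eV = 1.602 × 10⁻¹⁹ × 19.30 = 3.092 × 10⁻¹⁸ J.
p = √(2mKE) = √(2 × 1.884 × 10⁻²⁸ × 3.092 × 10⁻¹⁸) = 3.413 × 10⁻²³ kg·m/s.
λ = h/p = 6.626 × 10⁻³⁴ / 3.413 × 10⁻²³ = 1.94 × 10⁻¹¹ m = 19.4 pm.

λ = 19.4 pm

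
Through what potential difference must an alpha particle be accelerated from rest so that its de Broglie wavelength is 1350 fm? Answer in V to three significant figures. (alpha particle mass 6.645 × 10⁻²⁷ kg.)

V = 56.6 V

p = h/λ = 6.626 × 10⁻³⁴ / 1.350 × 10⁻¹² = 4.908 × 10⁻²² kg·m/s.
KE = p²/(2m) = 1.813 × 10⁻¹⁷ J.
V = KE/2e = 1.813 × 10⁻¹⁷ / (2 × 1.602 × 10⁻¹⁹) = 56.6 V.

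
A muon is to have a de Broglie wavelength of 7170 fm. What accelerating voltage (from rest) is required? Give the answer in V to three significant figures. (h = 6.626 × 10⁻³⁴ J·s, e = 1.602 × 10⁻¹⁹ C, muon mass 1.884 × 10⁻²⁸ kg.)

V = 141 V

p = h/λ = 6.626 × 10⁻³⁴ / 7.170 × 10⁻¹² = 9.241 × 10⁻²³ kg·m/s.
KE = p²/(2m) = 2.266 × 10⁻¹⁷ J.
V = KE/e = 2.266 × 10⁻¹⁷ / (1.602 × 10⁻¹⁹) = 141 V.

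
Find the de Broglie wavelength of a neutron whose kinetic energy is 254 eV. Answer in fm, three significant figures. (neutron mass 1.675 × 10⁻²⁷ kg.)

λ = 1790 fm

KE = 254 eV = 4.069 × 10⁻¹⁷ J.
p = √(2mKE) = √(2 × 1.675 × 10⁻²⁷ × 4.069 × 10⁻¹⁷) = 3.692 × 10⁻²² kg·m/s.
λ = h/p = 6.626 × 10⁻³⁴ / 3.692 × 10⁻²² = 1.79 × 10⁻¹² m = 1790 fm.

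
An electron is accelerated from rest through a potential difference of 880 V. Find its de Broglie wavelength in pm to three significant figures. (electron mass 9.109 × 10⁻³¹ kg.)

λ = 41.3 pm

KE = eV = 1.602 × 10⁻¹⁹ × 880.0 = 1.410 × 10⁻¹⁶ J.
p = √(2mKE) = √(2 × 9.109 × 10⁻³¹ × 1.410 × 10⁻¹⁶) = 1.603 × 10⁻²³ kg·m/s.
λ = h/p = 6.626 × 10⁻³⁴ / 1.603 × 10⁻²³ = 4.13 × 10⁻¹¹ m = 41.3 pm.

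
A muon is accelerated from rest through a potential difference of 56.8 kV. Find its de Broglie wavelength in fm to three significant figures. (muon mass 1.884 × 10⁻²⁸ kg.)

KE = eV = 1.602 × 10⁻¹⁹ × 5.680 × 10⁴ = 9.099 × 10⁻¹⁵ J.
p = √(2mKE) = √(2 × 1.884 × 10⁻²⁸ × 9.099 × 10⁻¹⁵) = 1.852 × 10⁻²¹ kg·m/s.
λ = h/p = 6.626 × 10⁻³⁴ / 1.852 × 10⁻²¹ = 3.58 × 10⁻¹³ m = 358 fm.

λ = 358 fm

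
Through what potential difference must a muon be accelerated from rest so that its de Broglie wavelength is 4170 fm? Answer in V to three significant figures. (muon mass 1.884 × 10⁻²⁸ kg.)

p = h/λ = 6.626 × 10⁻³⁴ / 4.170 × 10⁻¹² = 1.589 × 10⁻²² kg·m/s.
KE = p²/(2m) = 6.701 × 10⁻¹⁷ J.
V = KE/e = 6.701 × 10⁻¹⁷ / (1.602 × 10⁻¹⁹) = 418 V.

V = 418 V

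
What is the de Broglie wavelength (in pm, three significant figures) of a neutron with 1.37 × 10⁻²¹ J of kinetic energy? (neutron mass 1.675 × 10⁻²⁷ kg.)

λ = 309 pm

p = √(2mKE) = √(2 × 1.675 × 10⁻²⁷ × 1.370 × 10⁻²¹) = 2.142 × 10⁻²⁴ kg·m/s.
λ = h/p = 6.626 × 10⁻³⁴ / 2.142 × 10⁻²⁴ = 3.09 × 10⁻¹⁰ m = 309 pm.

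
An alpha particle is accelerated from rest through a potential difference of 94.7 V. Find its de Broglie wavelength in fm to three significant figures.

KE = 2eV = 2 × 1.602 × 10⁻¹⁹ × 94.70 = 3.034 × 10⁻¹⁷ J.
p = √(2mKE) = √(2 × 6.645 × 10⁻²⁷ × 3.034 × 10⁻¹⁷) = 6.350 × 10⁻²² kg·m/s.
λ = h/p = 6.626 × 10⁻³⁴ / 6.350 × 10⁻²² = 1.04 × 10⁻¹² m = 1040 fm.

λ = 1040 fm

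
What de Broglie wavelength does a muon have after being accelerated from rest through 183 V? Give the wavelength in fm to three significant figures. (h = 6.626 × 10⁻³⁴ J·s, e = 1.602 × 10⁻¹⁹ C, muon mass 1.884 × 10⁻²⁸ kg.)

λ = 6300 fm

KE = eV = 1.602 × 10⁻¹⁹ × 183.0 = 2.932 × 10⁻¹⁷ J.
p = √(2mKE) = √(2 × 1.884 × 10⁻²⁸ × 2.932 × 10⁻¹⁷) = 1.051 × 10⁻²² kg·m/s.
λ = h/p = 6.626 × 10⁻³⁴ / 1.051 × 10⁻²² = 6.30 × 10⁻¹² m = 6300 fm.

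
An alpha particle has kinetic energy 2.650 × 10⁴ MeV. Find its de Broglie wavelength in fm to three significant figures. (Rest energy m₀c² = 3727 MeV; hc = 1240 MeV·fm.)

Total energy E = KE + m₀c² = 2.650 × 10⁴ + 3727 = 30227 MeV.
(pc)² = E² − (m₀c²)² = (30227)² − (3727)² = 8.998 × 10⁸ MeV², so pc = 3.000 × 10⁴ MeV.
λ = hc/(pc) = 1240 MeV·fm / 3.000 × 10⁴ MeV = 0.0413 fm.

λ = 0.0413 fm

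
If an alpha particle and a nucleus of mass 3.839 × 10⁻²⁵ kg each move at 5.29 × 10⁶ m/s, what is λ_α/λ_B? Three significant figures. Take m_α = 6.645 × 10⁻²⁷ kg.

λ_α/λ_B = 57.8

At fixed v, p = mv so λ = h/(mv) ∝ 1/m.
λ_α/λ_B = m_B/m_α = 3.839 × 10⁻²⁵/6.645 × 10⁻²⁷ = 57.8.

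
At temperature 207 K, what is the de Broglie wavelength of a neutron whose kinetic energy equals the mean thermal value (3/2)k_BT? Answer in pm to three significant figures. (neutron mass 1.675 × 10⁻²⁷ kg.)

KE = (3/2)k_BT = 1.5 × 1.381 × 10⁻²³ × 207 = 4.288 × 10⁻²¹ J.
p = √(2mKE) = √(2 × 1.675 × 10⁻²⁷ × 4.288 × 10⁻²¹) = 3.790 × 10⁻²⁴ kg·m/s.
λ = h/p = 1.75 × 10⁻¹⁰ m = 175 pm.

λ = 175 pm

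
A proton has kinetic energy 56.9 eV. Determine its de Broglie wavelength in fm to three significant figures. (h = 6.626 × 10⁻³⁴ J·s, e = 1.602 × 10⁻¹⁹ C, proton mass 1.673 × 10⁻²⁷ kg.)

KE = 56.9 eV = 9.115 × 10⁻¹⁸ J.
p = √(2mKE) = √(2 × 1.673 × 10⁻²⁷ × 9.115 × 10⁻¹⁸) = 1.746 × 10⁻²² kg·m/s.
λ = h/p = 6.626 × 10⁻³⁴ / 1.746 × 10⁻²² = 3.79 × 10⁻¹² m = 3790 fm.

λ = 3790 fm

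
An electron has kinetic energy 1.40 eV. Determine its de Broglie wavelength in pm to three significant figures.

KE = 1.40 eV = 2.243 × 10⁻¹⁹ J.
p = √(2mKE) = √(2 × 9.109 × 10⁻³¹ × 2.243 × 10⁻¹⁹) = 6.392 × 10⁻²⁵ kg·m/s.
λ = h/p = 6.626 × 10⁻³⁴ / 6.392 × 10⁻²⁵ = 1.04 × 10⁻⁹ m = 1040 pm.

λ = 1040 pm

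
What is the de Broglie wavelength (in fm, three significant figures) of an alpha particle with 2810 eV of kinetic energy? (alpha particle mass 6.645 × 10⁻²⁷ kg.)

λ = 271 fm

KE = 2810 eV = 4.502 × 10⁻¹⁶ J.
p = √(2mKE) = √(2 × 6.645 × 10⁻²⁷ × 4.502 × 10⁻¹⁶) = 2.446 × 10⁻²¹ kg·m/s.
λ = h/p = 6.626 × 10⁻³⁴ / 2.446 × 10⁻²¹ = 2.71 × 10⁻¹³ m = 271 fm.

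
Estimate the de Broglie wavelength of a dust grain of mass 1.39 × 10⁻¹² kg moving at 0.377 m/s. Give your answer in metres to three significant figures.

λ = 1.26 × 10⁻²¹ m

p = mv = 1.39 × 10⁻¹² × 0.377 = 5.240 × 10⁻¹³ kg·m/s.
λ = h/p = 6.626 × 10⁻³⁴ / 5.240 × 10⁻¹³ = 1.26 × 10⁻²¹ m.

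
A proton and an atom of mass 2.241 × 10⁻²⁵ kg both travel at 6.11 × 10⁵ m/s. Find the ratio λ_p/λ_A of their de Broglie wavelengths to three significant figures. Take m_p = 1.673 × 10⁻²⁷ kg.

At fixed v, p = mv so λ = h/(mv) ∝ 1/m.
λ_p/λ_A = m_A/m_p = 2.241 × 10⁻²⁵/1.673 × 10⁻²⁷ = 134.

λ_p/λ_A = 134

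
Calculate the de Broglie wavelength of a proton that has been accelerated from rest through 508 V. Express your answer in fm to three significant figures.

λ = 1270 fm

KE = eV = 1.602 × 10⁻¹⁹ × 508.0 = 8.138 × 10⁻¹⁷ J.
p = √(2mKE) = √(2 × 1.673 × 10⁻²⁷ × 8.138 × 10⁻¹⁷) = 5.218 × 10⁻²² kg·m/s.
λ = h/p = 6.626 × 10⁻³⁴ / 5.218 × 10⁻²² = 1.27 × 10⁻¹² m = 1270 fm.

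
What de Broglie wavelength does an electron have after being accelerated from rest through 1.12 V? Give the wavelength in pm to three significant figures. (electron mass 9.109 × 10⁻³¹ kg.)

λ = 1160 pm

KE = eV = 1.602 × 10⁻¹⁹ × 1.120 = 1.794 × 10⁻¹⁹ J.
p = √(2mKE) = √(2 × 9.109 × 10⁻³¹ × 1.794 × 10⁻¹⁹) = 5.717 × 10⁻²⁵ kg·m/s.
λ = h/p = 6.626 × 10⁻³⁴ / 5.717 × 10⁻²⁵ = 1.16 × 10⁻⁹ m = 1160 pm.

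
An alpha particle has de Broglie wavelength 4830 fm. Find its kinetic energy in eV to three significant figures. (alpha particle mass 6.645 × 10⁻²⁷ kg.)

KE = 8.84 eV

p = h/λ = 6.626 × 10⁻³⁴ / 4.830 × 10⁻¹² = 1.372 × 10⁻²² kg·m/s.
KE = p²/(2m) = (1.372 × 10⁻²²)² / (2 × 6.645 × 10⁻²⁷) = 1.416 × 10⁻¹⁸ J = 8.84 eV.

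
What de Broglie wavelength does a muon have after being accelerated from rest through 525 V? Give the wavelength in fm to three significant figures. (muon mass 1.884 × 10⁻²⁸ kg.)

λ = 3720 fm

KE = eV = 1.602 × 10⁻¹⁹ × 525.0 = 8.411 × 10⁻¹⁷ J.
p = √(2mKE) = √(2 × 1.884 × 10⁻²⁸ × 8.411 × 10⁻¹⁷) = 1.780 × 10⁻²² kg·m/s.
λ = h/p = 6.626 × 10⁻³⁴ / 1.780 × 10⁻²² = 3.72 × 10⁻¹² m = 3720 fm.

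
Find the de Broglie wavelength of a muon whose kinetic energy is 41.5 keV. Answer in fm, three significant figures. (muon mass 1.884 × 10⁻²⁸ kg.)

KE = 41.5 keV = 6.648 × 10⁻¹⁵ J.
p = √(2mKE) = √(2 × 1.884 × 10⁻²⁸ × 6.648 × 10⁻¹⁵) = 1.583 × 10⁻²¹ kg·m/s.
λ = h/p = 6.626 × 10⁻³⁴ / 1.583 × 10⁻²¹ = 4.19 × 10⁻¹³ m = 419 fm.

λ = 419 fm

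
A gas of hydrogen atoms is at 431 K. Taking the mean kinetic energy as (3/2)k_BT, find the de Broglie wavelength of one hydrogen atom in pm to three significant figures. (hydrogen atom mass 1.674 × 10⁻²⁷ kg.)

λ = 121 pm

KE = (3/2)k_BT = 1.5 × 1.381 × 10⁻²³ × 431 = 8.928 × 10⁻²¹ J.
p = √(2mKE) = √(2 × 1.674 × 10⁻²⁷ × 8.928 × 10⁻²¹) = 5.467 × 10⁻²⁴ kg·m/s.
λ = h/p = 1.21 × 10⁻¹⁰ m = 121 pm.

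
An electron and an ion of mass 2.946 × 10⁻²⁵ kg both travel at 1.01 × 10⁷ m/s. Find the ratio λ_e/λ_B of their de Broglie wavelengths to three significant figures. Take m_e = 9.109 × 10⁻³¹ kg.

λ_e/λ_B = 3.23 × 10⁵

At fixed v, p = mv so λ = h/(mv) ∝ 1/m.
λ_e/λ_B = m_B/m_e = 2.946 × 10⁻²⁵/9.109 × 10⁻³¹ = 3.23 × 10⁵.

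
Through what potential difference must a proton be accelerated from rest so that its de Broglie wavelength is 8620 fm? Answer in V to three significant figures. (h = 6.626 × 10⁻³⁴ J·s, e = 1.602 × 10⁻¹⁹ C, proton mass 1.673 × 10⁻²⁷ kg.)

p = h/λ = 6.626 × 10⁻³⁴ / 8.620 × 10⁻¹² = 7.687 × 10⁻²³ kg·m/s.
KE = p²/(2m) = 1.766 × 10⁻¹⁸ J.
V = KE/e = 1.766 × 10⁻¹⁸ / (1.602 × 10⁻¹⁹) = 11.0 V.

V = 11.0 V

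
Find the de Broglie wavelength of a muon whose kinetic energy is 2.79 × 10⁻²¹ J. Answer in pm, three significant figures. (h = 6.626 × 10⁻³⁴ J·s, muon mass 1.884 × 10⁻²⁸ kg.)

λ = 646 pm

p = √(2mKE) = √(2 × 1.884 × 10⁻²⁸ × 2.790 × 10⁻²¹) = 1.025 × 10⁻²⁴ kg·m/s.
λ = h/p = 6.626 × 10⁻³⁴ / 1.025 × 10⁻²⁴ = 6.46 × 10⁻¹⁰ m = 646 pm.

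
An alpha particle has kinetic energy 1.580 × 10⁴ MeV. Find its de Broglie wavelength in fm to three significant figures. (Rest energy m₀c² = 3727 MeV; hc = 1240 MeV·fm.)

λ = 0.0647 fm

Total energy E = KE + m₀c² = 1.580 × 10⁴ + 3727 = 19527 MeV.
(pc)² = E² − (m₀c²)² = (19527)² − (3727)² = 3.674 × 10⁸ MeV², so pc = 1.917 × 10⁴ MeV.
λ = hc/(pc) = 1240 MeV·fm / 1.917 × 10⁴ MeV = 0.0647 fm.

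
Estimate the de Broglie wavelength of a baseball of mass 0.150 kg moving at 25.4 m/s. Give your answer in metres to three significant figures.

p = mv = 0.150 × 25.4 = 3.810 kg·m/s.
λ = h/p = 6.626 × 10⁻³⁴ / 3.810 = 1.74 × 10⁻³⁴ m.

λ = 1.74 × 10⁻³⁴ m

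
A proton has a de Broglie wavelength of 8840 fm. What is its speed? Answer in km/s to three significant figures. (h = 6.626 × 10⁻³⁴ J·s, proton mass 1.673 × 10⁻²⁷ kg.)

p = h/λ = 6.626 × 10⁻³⁴ / 8.840 × 10⁻¹² = 7.495 × 10⁻²³ kg·m/s.
v = p/m = 7.495 × 10⁻²³ / 1.673 × 10⁻²⁷ = 4.48 × 10⁴ m/s = 44.8 km/s.

v = 44.8 km/s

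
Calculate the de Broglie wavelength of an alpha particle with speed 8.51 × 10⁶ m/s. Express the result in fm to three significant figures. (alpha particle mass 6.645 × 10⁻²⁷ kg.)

p = mv = 6.645 × 10⁻²⁷ × 8.51 × 10⁶ = 5.655 × 10⁻²⁰ kg·m/s.
λ = h/p = 6.626 × 10⁻³⁴ / 5.655 × 10⁻²⁰ = 1.17 × 10⁻¹⁴ m = 11.7 fm.

λ = 11.7 fm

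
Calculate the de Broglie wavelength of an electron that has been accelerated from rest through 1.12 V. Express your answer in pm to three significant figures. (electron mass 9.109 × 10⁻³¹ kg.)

KE = eV = 1.602 × 10⁻¹⁹ × 1.120 = 1.794 × 10⁻¹⁹ J.
p = √(2mKE) = √(2 × 9.109 × 10⁻³¹ × 1.794 × 10⁻¹⁹) = 5.717 × 10⁻²⁵ kg·m/s.
λ = h/p = 6.626 × 10⁻³⁴ / 5.717 × 10⁻²⁵ = 1.16 × 10⁻⁹ m = 1160 pm.

λ = 1160 pm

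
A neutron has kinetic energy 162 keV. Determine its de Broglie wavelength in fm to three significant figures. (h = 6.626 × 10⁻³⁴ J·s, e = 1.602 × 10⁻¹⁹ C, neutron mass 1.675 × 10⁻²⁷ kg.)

KE = 162 keV = 2.595 × 10⁻¹⁴ J.
p = √(2mKE) = √(2 × 1.675 × 10⁻²⁷ × 2.595 × 10⁻¹⁴) = 9.324 × 10⁻²¹ kg·m/s.
λ = h/p = 6.626 × 10⁻³⁴ / 9.324 × 10⁻²¹ = 7.11 × 10⁻¹⁴ m = 71.1 fm.

λ = 71.1 fm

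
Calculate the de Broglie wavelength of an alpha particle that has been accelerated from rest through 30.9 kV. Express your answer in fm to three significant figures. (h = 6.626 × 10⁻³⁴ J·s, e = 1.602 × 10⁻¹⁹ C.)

λ = 57.8 fm

KE = 2eV = 2 × 1.602 × 10⁻¹⁹ × 3.090 × 10⁴ = 9.900 × 10⁻¹⁵ J.
p = √(2mKE) = √(2 × 6.645 × 10⁻²⁷ × 9.900 × 10⁻¹⁵) = 1.147 × 10⁻²⁰ kg·m/s.
λ = h/p = 6.626 × 10⁻³⁴ / 1.147 × 10⁻²⁰ = 5.78 × 10⁻¹⁴ m = 57.8 fm.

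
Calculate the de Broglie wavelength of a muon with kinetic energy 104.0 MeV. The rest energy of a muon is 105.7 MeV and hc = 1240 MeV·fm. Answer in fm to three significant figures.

Total energy E = KE + m₀c² = 104.0 + 105.7 = 209.7 MeV.
(pc)² = E² − (m₀c²)² = (209.7)² − (105.7)² = 3.280 × 10⁴ MeV², so pc = 181.1 MeV.
λ = hc/(pc) = 1240 MeV·fm / 181.1 MeV = 6.85 fm.

λ = 6.85 fm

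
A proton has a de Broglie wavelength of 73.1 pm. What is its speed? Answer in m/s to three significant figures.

p = h/λ = 6.626 × 10⁻³⁴ / 7.310 × 10⁻¹¹ = 9.064 × 10⁻²⁴ kg·m/s.
v = p/m = 9.064 × 10⁻²⁴ / 1.673 × 10⁻²⁷ = 5.42 × 10³ m/s = 5420 m/s.

v = 5420 m/s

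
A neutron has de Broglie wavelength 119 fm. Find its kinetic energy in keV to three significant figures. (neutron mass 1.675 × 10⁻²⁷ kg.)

p = h/λ = 6.626 × 10⁻³⁴ / 1.190 × 10⁻¹³ = 5.568 × 10⁻²¹ kg·m/s.
KE = p²/(2m) = (5.568 × 10⁻²¹)² / (2 × 1.675 × 10⁻²⁷) = 9.255 × 10⁻¹⁵ J = 57.8 keV.

KE = 57.8 keV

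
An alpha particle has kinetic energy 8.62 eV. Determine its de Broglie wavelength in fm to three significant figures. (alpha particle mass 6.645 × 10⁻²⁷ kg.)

KE = 8.62 eV = 1.381 × 10⁻¹⁸ J.
p = √(2mKE) = √(2 × 6.645 × 10⁻²⁷ × 1.381 × 10⁻¹⁸) = 1.355 × 10⁻²² kg·m/s.
λ = h/p = 6.626 × 10⁻³⁴ / 1.355 × 10⁻²² = 4.89 × 10⁻¹² m = 4890 fm.

λ = 4890 fm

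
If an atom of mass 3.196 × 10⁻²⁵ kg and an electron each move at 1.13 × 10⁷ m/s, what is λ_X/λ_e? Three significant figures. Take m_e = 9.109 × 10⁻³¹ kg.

λ_X/λ_e = 2.85 × 10⁻⁶

At fixed v, p = mv so λ = h/(mv) ∝ 1/m.
λ_X/λ_e = m_e/m_X = 9.109 × 10⁻³¹/3.196 × 10⁻²⁵ = 2.85 × 10⁻⁶.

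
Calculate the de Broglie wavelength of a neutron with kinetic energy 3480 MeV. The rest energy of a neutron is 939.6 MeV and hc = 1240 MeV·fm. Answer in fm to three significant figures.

λ = 0.287 fm

Total energy E = KE + m₀c² = 3480 + 939.6 = 4419.6 MeV.
(pc)² = E² − (m₀c²)² = (4419.6)² − (939.6)² = 1.865 × 10⁷ MeV², so pc = 4319 MeV.
λ = hc/(pc) = 1240 MeV·fm / 4319 MeV = 0.287 fm.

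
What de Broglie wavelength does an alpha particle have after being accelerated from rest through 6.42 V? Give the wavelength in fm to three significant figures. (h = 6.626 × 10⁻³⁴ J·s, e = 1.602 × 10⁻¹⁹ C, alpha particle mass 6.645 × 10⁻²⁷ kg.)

λ = 4010 fm

KE = 2eV = 2 × 1.602 × 10⁻¹⁹ × 6.420 = 2.057 × 10⁻¹⁸ J.
p = √(2mKE) = √(2 × 6.645 × 10⁻²⁷ × 2.057 × 10⁻¹⁸) = 1.653 × 10⁻²² kg·m/s.
λ = h/p = 6.626 × 10⁻³⁴ / 1.653 × 10⁻²² = 4.01 × 10⁻¹² m = 4010 fm.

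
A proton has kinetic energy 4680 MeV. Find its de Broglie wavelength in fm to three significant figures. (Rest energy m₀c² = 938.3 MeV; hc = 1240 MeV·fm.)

λ = 0.224 fm

Total energy E = KE + m₀c² = 4680 + 938.3 = 5618.3 MeV.
(pc)² = E² − (m₀c²)² = (5618.3)² − (938.3)² = 3.068 × 10⁷ MeV², so pc = 5539 MeV.
λ = hc/(pc) = 1240 MeV·fm / 5539 MeV = 0.224 fm.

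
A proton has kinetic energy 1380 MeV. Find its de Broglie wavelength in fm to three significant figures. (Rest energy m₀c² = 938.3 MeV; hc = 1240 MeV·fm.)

Total energy E = KE + m₀c² = 1380 + 938.3 = 2318.3 MeV.
(pc)² = E² − (m₀c²)² = (2318.3)² − (938.3)² = 4.494 × 10⁶ MeV², so pc = 2120 MeV.
λ = hc/(pc) = 1240 MeV·fm / 2120 MeV = 0.585 fm.

λ = 0.585 fm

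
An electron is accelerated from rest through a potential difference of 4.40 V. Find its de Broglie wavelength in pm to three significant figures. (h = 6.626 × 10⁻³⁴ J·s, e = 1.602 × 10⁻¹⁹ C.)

λ = 585 pm

KE = eV = 1.602 × 10⁻¹⁹ × 4.400 = 7.049 × 10⁻¹⁹ J.
p = √(2mKE) = √(2 × 9.109 × 10⁻³¹ × 7.049 × 10⁻¹⁹) = 1.133 × 10⁻²⁴ kg·m/s.
λ = h/p = 6.626 × 10⁻³⁴ / 1.133 × 10⁻²⁴ = 5.85 × 10⁻¹⁰ m = 585 pm.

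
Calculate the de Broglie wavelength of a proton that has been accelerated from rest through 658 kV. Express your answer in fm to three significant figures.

KE = eV = 1.602 × 10⁻¹⁹ × 6.580 × 10⁵ = 1.054 × 10⁻¹³ J.
p = √(2mKE) = √(2 × 1.673 × 10⁻²⁷ × 1.054 × 10⁻¹³) = 1.878 × 10⁻²⁰ kg·m/s.
λ = h/p = 6.626 × 10⁻³⁴ / 1.878 × 10⁻²⁰ = 3.53 × 10⁻¹⁴ m = 35.3 fm.

λ = 35.3 fm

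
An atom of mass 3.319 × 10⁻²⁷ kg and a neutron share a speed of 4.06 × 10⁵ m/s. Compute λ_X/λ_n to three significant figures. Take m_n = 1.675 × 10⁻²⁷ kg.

At fixed v, p = mv so λ = h/(mv) ∝ 1/m.
λ_X/λ_n = m_n/m_X = 1.675 × 10⁻²⁷/3.319 × 10⁻²⁷ = 0.505.

λ_X/λ_n = 0.505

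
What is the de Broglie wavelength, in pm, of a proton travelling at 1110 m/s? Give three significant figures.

p = mv = 1.673 × 10⁻²⁷ × 1110 = 1.857 × 10⁻²⁴ kg·m/s.
λ = h/p = 6.626 × 10⁻³⁴ / 1.857 × 10⁻²⁴ = 3.57 × 10⁻¹⁰ m = 357 pm.

λ = 357 pm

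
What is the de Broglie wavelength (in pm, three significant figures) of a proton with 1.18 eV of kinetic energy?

KE = 1.18 eV = 1.890 × 10⁻¹⁹ J.
p = √(2mKE) = √(2 × 1.673 × 10⁻²⁷ × 1.890 × 10⁻¹⁹) = 2.515 × 10⁻²³ kg·m/s.
λ = h/p = 6.626 × 10⁻³⁴ / 2.515 × 10⁻²³ = 2.63 × 10⁻¹¹ m = 26.3 pm.

λ = 26.3 pm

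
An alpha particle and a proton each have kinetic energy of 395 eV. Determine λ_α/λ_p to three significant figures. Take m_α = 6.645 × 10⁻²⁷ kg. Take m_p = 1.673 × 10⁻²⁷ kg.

At fixed KE, p = √(2mKE) so λ = h/p ∝ 1/√m.
λ_α/λ_p = √(m_p/m_α) = √(1.673 × 10⁻²⁷/6.645 × 10⁻²⁷) = √(0.2518) = 0.502.

λ_α/λ_p = 0.502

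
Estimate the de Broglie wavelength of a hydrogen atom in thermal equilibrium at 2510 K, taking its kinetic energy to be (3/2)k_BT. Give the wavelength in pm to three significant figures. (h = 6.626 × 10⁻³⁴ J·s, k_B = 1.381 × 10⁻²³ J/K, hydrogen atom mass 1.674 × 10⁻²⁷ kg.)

KE = (3/2)k_BT = 1.5 × 1.381 × 10⁻²³ × 2510 = 5.199 × 10⁻²⁰ J.
p = √(2mKE) = √(2 × 1.674 × 10⁻²⁷ × 5.199 × 10⁻²⁰) = 1.319 × 10⁻²³ kg·m/s.
λ = h/p = 5.02 × 10⁻¹¹ m = 50.2 pm.

λ = 50.2 pm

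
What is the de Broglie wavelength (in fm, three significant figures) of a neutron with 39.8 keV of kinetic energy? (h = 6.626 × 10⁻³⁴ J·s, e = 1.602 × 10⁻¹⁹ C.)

KE = 39.8 keV = 6.376 × 10⁻¹⁵ J.
p = √(2mKE) = √(2 × 1.675 × 10⁻²⁷ × 6.376 × 10⁻¹⁵) = 4.622 × 10⁻²¹ kg·m/s.
λ = h/p = 6.626 × 10⁻³⁴ / 4.622 × 10⁻²¹ = 1.43 × 10⁻¹³ m = 143 fm.

λ = 143 fm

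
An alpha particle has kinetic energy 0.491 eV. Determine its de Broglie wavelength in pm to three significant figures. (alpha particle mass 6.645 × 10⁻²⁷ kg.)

KE = 0.491 eV = 7.866 × 10⁻²⁰ J.
p = √(2mKE) = √(2 × 6.645 × 10⁻²⁷ × 7.866 × 10⁻²⁰) = 3.233 × 10⁻²³ kg·m/s.
λ = h/p = 6.626 × 10⁻³⁴ / 3.233 × 10⁻²³ = 2.05 × 10⁻¹¹ m = 20.5 pm.

λ = 20.5 pm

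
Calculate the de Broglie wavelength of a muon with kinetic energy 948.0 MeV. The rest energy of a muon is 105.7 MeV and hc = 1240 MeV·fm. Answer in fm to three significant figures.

Total energy E = KE + m₀c² = 948.0 + 105.7 = 1053.7 MeV.
(pc)² = E² − (m₀c²)² = (1053.7)² − (105.7)² = 1.099 × 10⁶ MeV², so pc = 1048 MeV.
λ = hc/(pc) = 1240 MeV·fm / 1048 MeV = 1.18 fm.

λ = 1.18 fm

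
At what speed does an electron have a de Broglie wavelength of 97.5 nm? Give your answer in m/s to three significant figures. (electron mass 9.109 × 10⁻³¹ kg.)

p = h/λ = 6.626 × 10⁻³⁴ / 9.750 × 10⁻⁸ = 6.796 × 10⁻²⁷ kg·m/s.
v = p/m = 6.796 × 10⁻²⁷ / 9.109 × 10⁻³¹ = 7.46 × 10³ m/s = 7460 m/s.

v = 7460 m/s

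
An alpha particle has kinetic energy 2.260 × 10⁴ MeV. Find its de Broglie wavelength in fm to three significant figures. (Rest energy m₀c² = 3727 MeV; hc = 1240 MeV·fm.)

λ = 0.0476 fm

Total energy E = KE + m₀c² = 2.260 × 10⁴ + 3727 = 26327 MeV.
(pc)² = E² − (m₀c²)² = (26327)² − (3727)² = 6.792 × 10⁸ MeV², so pc = 2.606 × 10⁴ MeV.
λ = hc/(pc) = 1240 MeV·fm / 2.606 × 10⁴ MeV = 0.0476 fm.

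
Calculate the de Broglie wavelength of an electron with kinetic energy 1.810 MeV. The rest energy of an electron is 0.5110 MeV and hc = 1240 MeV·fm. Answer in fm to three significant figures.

λ = 548 fm

Total energy E = KE + m₀c² = 1.810 + 0.5110 = 2.3210 MeV.
(pc)² = E² − (m₀c²)² = (2.3210)² − (0.5110)² = 5.126 MeV², so pc = 2.264 MeV.
λ = hc/(pc) = 1240 MeV·fm / 2.264 MeV = 548 fm.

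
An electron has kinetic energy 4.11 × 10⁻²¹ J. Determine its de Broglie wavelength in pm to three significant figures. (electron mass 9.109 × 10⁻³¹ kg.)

p = √(2mKE) = √(2 × 9.109 × 10⁻³¹ × 4.110 × 10⁻²¹) = 8.653 × 10⁻²⁶ kg·m/s.
λ = h/p = 6.626 × 10⁻³⁴ / 8.653 × 10⁻²⁶ = 7.66 × 10⁻⁹ m = 7660 pm.

λ = 7660 pm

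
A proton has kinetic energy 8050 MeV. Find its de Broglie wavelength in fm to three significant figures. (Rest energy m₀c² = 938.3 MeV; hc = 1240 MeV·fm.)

Total energy E = KE + m₀c² = 8050 + 938.3 = 8988.3 MeV.
(pc)² = E² − (m₀c²)² = (8988.3)² − (938.3)² = 7.991 × 10⁷ MeV², so pc = 8939 MeV.
λ = hc/(pc) = 1240 MeV·fm / 8939 MeV = 0.139 fm.

λ = 0.139 fm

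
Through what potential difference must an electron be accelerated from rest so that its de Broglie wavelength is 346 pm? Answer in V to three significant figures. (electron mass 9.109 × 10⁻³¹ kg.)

V = 12.6 V

p = h/λ = 6.626 × 10⁻³⁴ / 3.460 × 10⁻¹⁰ = 1.915 × 10⁻²⁴ kg·m/s.
KE = p²/(2m) = 2.013 × 10⁻¹⁸ J.
V = KE/e = 2.013 × 10⁻¹⁸ / (1.602 × 10⁻¹⁹) = 12.6 V.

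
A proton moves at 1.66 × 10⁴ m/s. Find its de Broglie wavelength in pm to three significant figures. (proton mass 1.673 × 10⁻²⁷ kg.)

p = mv = 1.673 × 10⁻²⁷ × 1.66 × 10⁴ = 2.777 × 10⁻²³ kg·m/s.
λ = h/p = 6.626 × 10⁻³⁴ / 2.777 × 10⁻²³ = 2.39 × 10⁻¹¹ m = 23.9 pm.

λ = 23.9 pm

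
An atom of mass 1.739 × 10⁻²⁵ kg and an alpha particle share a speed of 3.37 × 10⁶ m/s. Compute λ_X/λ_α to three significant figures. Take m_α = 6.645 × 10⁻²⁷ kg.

At fixed v, p = mv so λ = h/(mv) ∝ 1/m.
λ_X/λ_α = m_α/m_X = 6.645 × 10⁻²⁷/1.739 × 10⁻²⁵ = 0.0382.

λ_X/λ_α = 0.0382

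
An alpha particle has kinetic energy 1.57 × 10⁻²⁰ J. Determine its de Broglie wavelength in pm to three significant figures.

λ = 45.9 pm

p = √(2mKE) = √(2 × 6.645 × 10⁻²⁷ × 1.570 × 10⁻²⁰) = 1.444 × 10⁻²³ kg·m/s.
λ = h/p = 6.626 × 10⁻³⁴ / 1.444 × 10⁻²³ = 4.59 × 10⁻¹¹ m = 45.9 pm.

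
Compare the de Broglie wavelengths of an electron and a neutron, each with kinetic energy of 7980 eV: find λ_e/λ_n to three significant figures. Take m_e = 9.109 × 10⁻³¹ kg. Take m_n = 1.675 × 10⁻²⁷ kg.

λ_e/λ_n = 42.9

At fixed KE, p = √(2mKE) so λ = h/p ∝ 1/√m.
λ_e/λ_n = √(m_n/m_e) = √(1.675 × 10⁻²⁷/9.109 × 10⁻³¹) = √(1839) = 42.9.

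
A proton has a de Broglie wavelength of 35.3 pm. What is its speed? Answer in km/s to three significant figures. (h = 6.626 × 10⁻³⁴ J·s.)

v = 11.2 km/s

p = h/λ = 6.626 × 10⁻³⁴ / 3.530 × 10⁻¹¹ = 1.877 × 10⁻²³ kg·m/s.
v = p/m = 1.877 × 10⁻²³ / 1.673 × 10⁻²⁷ = 1.12 × 10⁴ m/s = 11.2 km/s.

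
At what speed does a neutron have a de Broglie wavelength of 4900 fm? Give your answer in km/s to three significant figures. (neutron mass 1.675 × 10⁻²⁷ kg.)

p = h/λ = 6.626 × 10⁻³⁴ / 4.900 × 10⁻¹² = 1.352 × 10⁻²² kg·m/s.
v = p/m = 1.352 × 10⁻²² / 1.675 × 10⁻²⁷ = 8.07 × 10⁴ m/s = 80.7 km/s.

v = 80.7 km/s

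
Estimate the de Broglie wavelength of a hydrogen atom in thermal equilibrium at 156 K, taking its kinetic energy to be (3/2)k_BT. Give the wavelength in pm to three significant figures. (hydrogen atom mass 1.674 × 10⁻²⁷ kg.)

KE = (3/2)k_BT = 1.5 × 1.381 × 10⁻²³ × 156 = 3.232 × 10⁻²¹ J.
p = √(2mKE) = √(2 × 1.674 × 10⁻²⁷ × 3.232 × 10⁻²¹) = 3.289 × 10⁻²⁴ kg·m/s.
λ = h/p = 2.01 × 10⁻¹⁰ m = 201 pm.

λ = 201 pm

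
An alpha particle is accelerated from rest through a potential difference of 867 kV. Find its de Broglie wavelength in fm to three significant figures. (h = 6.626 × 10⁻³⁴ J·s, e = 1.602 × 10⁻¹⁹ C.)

λ = 10.9 fm

KE = 2eV = 2 × 1.602 × 10⁻¹⁹ × 8.670 × 10⁵ = 2.778 × 10⁻¹³ J.
p = √(2mKE) = √(2 × 6.645 × 10⁻²⁷ × 2.778 × 10⁻¹³) = 6.076 × 10⁻²⁰ kg·m/s.
λ = h/p = 6.626 × 10⁻³⁴ / 6.076 × 10⁻²⁰ = 1.09 × 10⁻¹⁴ m = 10.9 fm.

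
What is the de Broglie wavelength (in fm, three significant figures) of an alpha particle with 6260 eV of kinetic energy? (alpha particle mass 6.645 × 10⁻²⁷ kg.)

λ = 181 fm

KE = 6260 eV = 1.003 × 10⁻¹⁵ J.
p = √(2mKE) = √(2 × 6.645 × 10⁻²⁷ × 1.003 × 10⁻¹⁵) = 3.651 × 10⁻²¹ kg·m/s.
λ = h/p = 6.626 × 10⁻³⁴ / 3.651 × 10⁻²¹ = 1.81 × 10⁻¹³ m = 181 fm.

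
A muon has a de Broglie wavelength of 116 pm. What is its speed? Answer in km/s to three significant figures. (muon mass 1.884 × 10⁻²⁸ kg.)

p = h/λ = 6.626 × 10⁻³⁴ / 1.160 × 10⁻¹⁰ = 5.712 × 10⁻²⁴ kg·m/s.
v = p/m = 5.712 × 10⁻²⁴ / 1.884 × 10⁻²⁸ = 3.03 × 10⁴ m/s = 30.3 km/s.

v = 30.3 km/s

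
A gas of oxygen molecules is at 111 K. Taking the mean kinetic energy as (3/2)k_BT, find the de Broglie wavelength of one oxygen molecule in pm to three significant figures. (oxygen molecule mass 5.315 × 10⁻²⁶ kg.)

λ = 42.4 pm

KE = (3/2)k_BT = 1.5 × 1.381 × 10⁻²³ × 111 = 2.299 × 10⁻²¹ J.
p = √(2mKE) = √(2 × 5.315 × 10⁻²⁶ × 2.299 × 10⁻²¹) = 1.563 × 10⁻²³ kg·m/s.
λ = h/p = 4.24 × 10⁻¹¹ m = 42.4 pm.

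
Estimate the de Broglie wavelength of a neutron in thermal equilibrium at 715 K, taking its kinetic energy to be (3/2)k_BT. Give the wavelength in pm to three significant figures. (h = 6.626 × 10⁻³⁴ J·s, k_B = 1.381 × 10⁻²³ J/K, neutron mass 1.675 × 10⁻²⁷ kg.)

KE = (3/2)k_BT = 1.5 × 1.381 × 10⁻²³ × 715 = 1.481 × 10⁻²⁰ J.
p = √(2mKE) = √(2 × 1.675 × 10⁻²⁷ × 1.481 × 10⁻²⁰) = 7.044 × 10⁻²⁴ kg·m/s.
λ = h/p = 9.41 × 10⁻¹¹ m = 94.1 pm.

λ = 94.1 pm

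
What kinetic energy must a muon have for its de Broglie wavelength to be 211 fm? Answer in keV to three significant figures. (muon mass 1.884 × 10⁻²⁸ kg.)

p = h/λ = 6.626 × 10⁻³⁴ / 2.110 × 10⁻¹³ = 3.140 × 10⁻²¹ kg·m/s.
KE = p²/(2m) = (3.140 × 10⁻²¹)² / (2 × 1.884 × 10⁻²⁸) = 2.617 × 10⁻¹⁴ J = 163 keV.

KE = 163 keV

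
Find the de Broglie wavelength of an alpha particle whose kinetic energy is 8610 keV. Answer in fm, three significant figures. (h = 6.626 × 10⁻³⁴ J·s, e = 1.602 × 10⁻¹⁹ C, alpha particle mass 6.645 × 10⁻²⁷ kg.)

KE = 8610 keV = 1.379 × 10⁻¹² J.
p = √(2mKE) = √(2 × 6.645 × 10⁻²⁷ × 1.379 × 10⁻¹²) = 1.354 × 10⁻¹⁹ kg·m/s.
λ = h/p = 6.626 × 10⁻³⁴ / 1.354 × 10⁻¹⁹ = 4.89 × 10⁻¹⁵ m = 4.89 fm.

λ = 4.89 fm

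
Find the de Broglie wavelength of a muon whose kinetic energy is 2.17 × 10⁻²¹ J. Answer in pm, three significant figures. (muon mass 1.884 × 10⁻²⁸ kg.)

λ = 733 pm

p = √(2mKE) = √(2 × 1.884 × 10⁻²⁸ × 2.170 × 10⁻²¹) = 9.042 × 10⁻²⁵ kg·m/s.
λ = h/p = 6.626 × 10⁻³⁴ / 9.042 × 10⁻²⁵ = 7.33 × 10⁻¹⁰ m = 733 pm.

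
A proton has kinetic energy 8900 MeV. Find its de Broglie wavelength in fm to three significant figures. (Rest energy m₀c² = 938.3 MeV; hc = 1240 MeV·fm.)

Total energy E = KE + m₀c² = 8900 + 938.3 = 9838.3 MeV.
(pc)² = E² − (m₀c²)² = (9838.3)² − (938.3)² = 9.591 × 10⁷ MeV², so pc = 9793 MeV.
λ = hc/(pc) = 1240 MeV·fm / 9793 MeV = 0.127 fm.

λ = 0.127 fm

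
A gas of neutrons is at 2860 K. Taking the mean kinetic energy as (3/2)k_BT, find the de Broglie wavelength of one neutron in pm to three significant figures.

λ = 47.0 pm

KE = (3/2)k_BT = 1.5 × 1.381 × 10⁻²³ × 2860 = 5.924 × 10⁻²⁰ J.
p = √(2mKE) = √(2 × 1.675 × 10⁻²⁷ × 5.924 × 10⁻²⁰) = 1.409 × 10⁻²³ kg·m/s.
λ = h/p = 4.70 × 10⁻¹¹ m = 47.0 pm.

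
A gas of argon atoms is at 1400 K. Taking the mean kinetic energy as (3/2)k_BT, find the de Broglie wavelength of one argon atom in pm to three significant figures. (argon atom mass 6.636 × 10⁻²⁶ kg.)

KE = (3/2)k_BT = 1.5 × 1.381 × 10⁻²³ × 1400 = 2.900 × 10⁻²⁰ J.
p = √(2mKE) = √(2 × 6.636 × 10⁻²⁶ × 2.900 × 10⁻²⁰) = 6.204 × 10⁻²³ kg·m/s.
λ = h/p = 1.07 × 10⁻¹¹ m = 10.7 pm.

λ = 10.7 pm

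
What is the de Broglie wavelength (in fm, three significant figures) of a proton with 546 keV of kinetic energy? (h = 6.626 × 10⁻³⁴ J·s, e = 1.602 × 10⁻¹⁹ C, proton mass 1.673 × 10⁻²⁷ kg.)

λ = 38.7 fm

KE = 546 keV = 8.747 × 10⁻¹⁴ J.
p = √(2mKE) = √(2 × 1.673 × 10⁻²⁷ × 8.747 × 10⁻¹⁴) = 1.711 × 10⁻²⁰ kg·m/s.
λ = h/p = 6.626 × 10⁻³⁴ / 1.711 × 10⁻²⁰ = 3.87 × 10⁻¹⁴ m = 38.7 fm.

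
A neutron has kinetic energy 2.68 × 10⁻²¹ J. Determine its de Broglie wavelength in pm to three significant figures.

p = √(2mKE) = √(2 × 1.675 × 10⁻²⁷ × 2.680 × 10⁻²¹) = 2.996 × 10⁻²⁴ kg·m/s.
λ = h/p = 6.626 × 10⁻³⁴ / 2.996 × 10⁻²⁴ = 2.21 × 10⁻¹⁰ m = 221 pm.

λ = 221 pm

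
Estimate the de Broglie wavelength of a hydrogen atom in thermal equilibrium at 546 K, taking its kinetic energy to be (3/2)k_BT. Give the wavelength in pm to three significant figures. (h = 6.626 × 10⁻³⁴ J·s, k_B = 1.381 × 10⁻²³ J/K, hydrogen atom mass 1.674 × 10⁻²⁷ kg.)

λ = 108 pm

KE = (3/2)k_BT = 1.5 × 1.381 × 10⁻²³ × 546 = 1.131 × 10⁻²⁰ J.
p = √(2mKE) = √(2 × 1.674 × 10⁻²⁷ × 1.131 × 10⁻²⁰) = 6.154 × 10⁻²⁴ kg·m/s.
λ = h/p = 1.08 × 10⁻¹⁰ m = 108 pm.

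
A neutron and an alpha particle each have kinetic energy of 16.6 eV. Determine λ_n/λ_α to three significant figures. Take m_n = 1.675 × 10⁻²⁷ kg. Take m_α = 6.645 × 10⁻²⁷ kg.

At fixed KE, p = √(2mKE) so λ = h/p ∝ 1/√m.
λ_n/λ_α = √(m_α/m_n) = √(6.645 × 10⁻²⁷/1.675 × 10⁻²⁷) = √(3.967) = 1.99.

λ_n/λ_α = 1.99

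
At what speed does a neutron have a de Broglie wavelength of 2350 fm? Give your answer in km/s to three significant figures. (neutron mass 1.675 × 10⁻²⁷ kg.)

p = h/λ = 6.626 × 10⁻³⁴ / 2.350 × 10⁻¹² = 2.820 × 10⁻²² kg·m/s.
v = p/m = 2.820 × 10⁻²² / 1.675 × 10⁻²⁷ = 1.68 × 10⁵ m/s = 168 km/s.

v = 168 km/s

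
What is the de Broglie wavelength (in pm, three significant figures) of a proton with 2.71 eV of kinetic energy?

KE = 2.71 eV = 4.341 × 10⁻¹⁹ J.
p = √(2mKE) = √(2 × 1.673 × 10⁻²⁷ × 4.341 × 10⁻¹⁹) = 3.811 × 10⁻²³ kg·m/s.
λ = h/p = 6.626 × 10⁻³⁴ / 3.811 × 10⁻²³ = 1.74 × 10⁻¹¹ m = 17.4 pm.

λ = 17.4 pm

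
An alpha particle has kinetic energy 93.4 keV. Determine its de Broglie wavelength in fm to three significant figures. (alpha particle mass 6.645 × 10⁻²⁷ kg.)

KE = 93.4 keV = 1.496 × 10⁻¹⁴ J.
p = √(2mKE) = √(2 × 6.645 × 10⁻²⁷ × 1.496 × 10⁻¹⁴) = 1.410 × 10⁻²⁰ kg·m/s.
λ = h/p = 6.626 × 10⁻³⁴ / 1.410 × 10⁻²⁰ = 4.70 × 10⁻¹⁴ m = 47.0 fm.

λ = 47.0 fm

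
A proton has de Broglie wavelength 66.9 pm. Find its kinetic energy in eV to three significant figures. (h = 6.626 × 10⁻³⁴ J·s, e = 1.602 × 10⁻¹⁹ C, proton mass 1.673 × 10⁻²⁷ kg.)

KE = 0.183 eV

p = h/λ = 6.626 × 10⁻³⁴ / 6.690 × 10⁻¹¹ = 9.904 × 10⁻²⁴ kg·m/s.
KE = p²/(2m) = (9.904 × 10⁻²⁴)² / (2 × 1.673 × 10⁻²⁷) = 2.932 × 10⁻²⁰ J = 0.183 eV.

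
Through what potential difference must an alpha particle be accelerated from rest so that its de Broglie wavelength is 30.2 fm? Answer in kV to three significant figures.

p = h/λ = 6.626 × 10⁻³⁴ / 3.020 × 10⁻¹⁴ = 2.194 × 10⁻²⁰ kg·m/s.
KE = p²/(2m) = 3.622 × 10⁻¹⁴ J.
V = KE/2e = 3.622 × 10⁻¹⁴ / (2 × 1.602 × 10⁻¹⁹) = 113 kV.

V = 113 kV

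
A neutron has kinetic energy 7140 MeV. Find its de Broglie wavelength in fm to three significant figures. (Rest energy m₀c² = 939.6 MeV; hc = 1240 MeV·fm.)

Total energy E = KE + m₀c² = 7140 + 939.6 = 8079.6 MeV.
(pc)² = E² − (m₀c²)² = (8079.6)² − (939.6)² = 6.440 × 10⁷ MeV², so pc = 8025 MeV.
λ = hc/(pc) = 1240 MeV·fm / 8025 MeV = 0.155 fm.

λ = 0.155 fm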